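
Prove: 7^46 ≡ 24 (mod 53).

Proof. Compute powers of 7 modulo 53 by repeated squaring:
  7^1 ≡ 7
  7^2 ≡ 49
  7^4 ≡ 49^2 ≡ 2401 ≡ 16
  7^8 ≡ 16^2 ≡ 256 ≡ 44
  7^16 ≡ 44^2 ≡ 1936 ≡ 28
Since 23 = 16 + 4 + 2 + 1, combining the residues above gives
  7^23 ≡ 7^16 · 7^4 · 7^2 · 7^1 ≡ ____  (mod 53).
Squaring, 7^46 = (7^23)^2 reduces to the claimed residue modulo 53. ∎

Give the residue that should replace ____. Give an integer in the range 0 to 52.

7^16 · 7^4 · 7^2 · 7^1 ≡ 28 · 16 · 49 · 7 = 153664.
153664 mod 53 = 17, so 7^23 ≡ 17 (mod 53).

17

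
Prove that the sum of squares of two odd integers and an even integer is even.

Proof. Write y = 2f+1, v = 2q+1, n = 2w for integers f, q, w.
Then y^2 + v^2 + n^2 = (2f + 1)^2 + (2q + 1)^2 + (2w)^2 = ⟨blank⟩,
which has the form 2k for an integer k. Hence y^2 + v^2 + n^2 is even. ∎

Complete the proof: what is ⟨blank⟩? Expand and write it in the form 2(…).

(2f + 1)^2 + (2q + 1)^2 + (2w)^2 = 4f^2 + 4f + 4q^2 + 4q + 4w^2 + 2
= 2(2f^2 + 2f + 2q^2 + 2q + 2w^2 + 1).
Since 2f^2 + 2f + 2q^2 + 2q + 2w^2 + 1 is an integer, the sum of squares is of the form 2k for an integer k.

2(2f^2 + 2f + 2q^2 + 2q + 2w^2 + 1)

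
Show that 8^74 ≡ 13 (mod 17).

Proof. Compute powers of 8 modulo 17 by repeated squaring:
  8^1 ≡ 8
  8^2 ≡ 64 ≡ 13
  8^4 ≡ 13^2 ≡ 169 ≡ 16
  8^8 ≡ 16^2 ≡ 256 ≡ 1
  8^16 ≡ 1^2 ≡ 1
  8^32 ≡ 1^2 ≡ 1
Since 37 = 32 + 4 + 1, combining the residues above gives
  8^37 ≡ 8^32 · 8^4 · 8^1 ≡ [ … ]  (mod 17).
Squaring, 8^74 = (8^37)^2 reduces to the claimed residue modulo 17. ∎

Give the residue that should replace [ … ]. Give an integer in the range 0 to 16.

Multiply the listed residues: 1 · 16 · 8 = 16 → 128.
Reducing modulo 17: 128 = 7·17 + 9, so 8^37 ≡ 9.

9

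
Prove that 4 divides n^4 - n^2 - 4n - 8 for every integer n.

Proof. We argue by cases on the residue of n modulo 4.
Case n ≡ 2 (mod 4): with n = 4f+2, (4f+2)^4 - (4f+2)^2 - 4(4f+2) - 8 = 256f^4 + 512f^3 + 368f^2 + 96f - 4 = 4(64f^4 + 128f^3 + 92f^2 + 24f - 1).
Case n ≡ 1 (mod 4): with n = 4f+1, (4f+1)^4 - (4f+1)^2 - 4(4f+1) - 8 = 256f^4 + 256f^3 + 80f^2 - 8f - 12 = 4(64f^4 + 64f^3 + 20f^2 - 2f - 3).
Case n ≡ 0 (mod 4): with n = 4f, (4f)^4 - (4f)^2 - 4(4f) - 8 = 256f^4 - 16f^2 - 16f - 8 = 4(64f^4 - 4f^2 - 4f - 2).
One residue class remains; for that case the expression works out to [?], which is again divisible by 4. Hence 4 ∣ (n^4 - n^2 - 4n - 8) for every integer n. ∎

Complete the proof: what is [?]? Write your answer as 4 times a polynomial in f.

4(64f^4 + 192f^3 + 212f^2 + 98f + 13)

Only n ≡ 3 (mod 4) is unaccounted for. Put n = 4f+3:
(4f+3)^4 - (4f+3)^2 - 4(4f+3) - 8 expands to 256f^4 + 768f^3 + 848f^2 + 392f + 52,
and factoring out 4 leaves 4(64f^4 + 192f^3 + 212f^2 + 98f + 13).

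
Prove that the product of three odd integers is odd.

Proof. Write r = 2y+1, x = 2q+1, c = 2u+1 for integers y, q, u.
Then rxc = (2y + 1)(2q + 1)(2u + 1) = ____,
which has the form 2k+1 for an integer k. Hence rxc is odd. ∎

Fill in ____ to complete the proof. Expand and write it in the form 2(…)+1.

2(4quy + 2qu + 2qy + q + 2uy + u + y) + 1

(2y + 1)(2q + 1)(2u + 1) = 8quy + 4qu + 4qy + 2q + 4uy + 2u + 2y + 1
= 2(4quy + 2qu + 2qy + q + 2uy + u + y) + 1.
Since 4quy + 2qu + 2qy + q + 2uy + u + y is an integer, the product is of the form 2k+1 for an integer k.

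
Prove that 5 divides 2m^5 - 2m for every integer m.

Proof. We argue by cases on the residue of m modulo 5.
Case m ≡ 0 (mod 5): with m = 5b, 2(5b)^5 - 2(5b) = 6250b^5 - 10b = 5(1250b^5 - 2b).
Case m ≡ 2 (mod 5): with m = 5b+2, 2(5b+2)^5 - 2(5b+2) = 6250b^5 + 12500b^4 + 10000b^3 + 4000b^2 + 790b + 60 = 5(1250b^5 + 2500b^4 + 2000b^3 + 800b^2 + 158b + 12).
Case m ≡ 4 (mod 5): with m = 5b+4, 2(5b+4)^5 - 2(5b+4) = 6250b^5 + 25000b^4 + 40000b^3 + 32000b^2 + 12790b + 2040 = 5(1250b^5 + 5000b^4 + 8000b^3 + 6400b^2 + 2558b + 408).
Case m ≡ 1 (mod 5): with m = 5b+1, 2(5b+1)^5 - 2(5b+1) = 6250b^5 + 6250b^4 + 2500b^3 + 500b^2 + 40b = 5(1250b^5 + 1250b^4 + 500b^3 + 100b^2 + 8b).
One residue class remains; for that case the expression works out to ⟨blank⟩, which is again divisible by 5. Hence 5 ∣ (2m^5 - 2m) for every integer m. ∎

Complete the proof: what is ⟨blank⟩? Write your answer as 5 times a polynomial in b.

5(1250b^5 + 3750b^4 + 4500b^3 + 2700b^2 + 808b + 96)

The residues treated are {0, 2, 4, 1}, so the missing case is m ≡ 3 (mod 5); write m = 5b+3.
Then 2(5b+3)^5 - 2(5b+3) = 6250b^5 + 18750b^4 + 22500b^3 + 13500b^2 + 4040b + 480 = 5(1250b^5 + 3750b^4 + 4500b^3 + 2700b^2 + 808b + 96).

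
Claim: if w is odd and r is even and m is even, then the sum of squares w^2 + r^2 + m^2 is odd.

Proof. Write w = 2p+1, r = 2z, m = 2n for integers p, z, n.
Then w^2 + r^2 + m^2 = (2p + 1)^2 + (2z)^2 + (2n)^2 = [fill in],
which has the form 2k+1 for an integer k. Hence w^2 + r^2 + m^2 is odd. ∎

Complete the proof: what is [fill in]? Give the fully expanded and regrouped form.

(2p + 1)^2 + (2z)^2 + (2n)^2 = 4n^2 + 4p^2 + 4p + 4z^2 + 1
= 2(2n^2 + 2p^2 + 2p + 2z^2) + 1.
Since 2n^2 + 2p^2 + 2p + 2z^2 is an integer, the sum of squares is of the form 2k+1 for an integer k.

2(2n^2 + 2p^2 + 2p + 2z^2) + 1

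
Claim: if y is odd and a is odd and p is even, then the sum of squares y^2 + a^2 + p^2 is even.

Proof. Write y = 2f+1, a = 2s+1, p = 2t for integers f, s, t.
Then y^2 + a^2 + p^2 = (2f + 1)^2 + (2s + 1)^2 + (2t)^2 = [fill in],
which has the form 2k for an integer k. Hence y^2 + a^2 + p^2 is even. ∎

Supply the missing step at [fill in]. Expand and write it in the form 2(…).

2(2f^2 + 2f + 2s^2 + 2s + 2t^2 + 1)

(2f + 1)^2 + (2s + 1)^2 + (2t)^2 = 4f^2 + 4f + 4s^2 + 4s + 4t^2 + 2
= 2(2f^2 + 2f + 2s^2 + 2s + 2t^2 + 1).
Since 2f^2 + 2f + 2s^2 + 2s + 2t^2 + 1 is an integer, the sum of squares is of the form 2k for an integer k.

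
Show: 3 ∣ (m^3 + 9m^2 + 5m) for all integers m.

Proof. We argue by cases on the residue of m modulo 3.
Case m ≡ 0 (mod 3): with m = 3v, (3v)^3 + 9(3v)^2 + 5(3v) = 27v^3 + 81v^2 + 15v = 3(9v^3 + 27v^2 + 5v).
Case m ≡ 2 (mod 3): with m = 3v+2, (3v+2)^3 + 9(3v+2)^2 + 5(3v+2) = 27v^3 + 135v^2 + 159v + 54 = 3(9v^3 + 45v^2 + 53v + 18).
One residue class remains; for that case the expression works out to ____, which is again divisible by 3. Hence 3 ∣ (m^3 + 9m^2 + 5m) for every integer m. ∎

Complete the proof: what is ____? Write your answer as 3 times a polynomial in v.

3(9v^3 + 36v^2 + 26v + 5)

The residues treated are {0, 2}, so the missing case is m ≡ 1 (mod 3); write m = 3v+1.
Then (3v+1)^3 + 9(3v+1)^2 + 5(3v+1) = 27v^3 + 108v^2 + 78v + 15 = 3(9v^3 + 36v^2 + 26v + 5).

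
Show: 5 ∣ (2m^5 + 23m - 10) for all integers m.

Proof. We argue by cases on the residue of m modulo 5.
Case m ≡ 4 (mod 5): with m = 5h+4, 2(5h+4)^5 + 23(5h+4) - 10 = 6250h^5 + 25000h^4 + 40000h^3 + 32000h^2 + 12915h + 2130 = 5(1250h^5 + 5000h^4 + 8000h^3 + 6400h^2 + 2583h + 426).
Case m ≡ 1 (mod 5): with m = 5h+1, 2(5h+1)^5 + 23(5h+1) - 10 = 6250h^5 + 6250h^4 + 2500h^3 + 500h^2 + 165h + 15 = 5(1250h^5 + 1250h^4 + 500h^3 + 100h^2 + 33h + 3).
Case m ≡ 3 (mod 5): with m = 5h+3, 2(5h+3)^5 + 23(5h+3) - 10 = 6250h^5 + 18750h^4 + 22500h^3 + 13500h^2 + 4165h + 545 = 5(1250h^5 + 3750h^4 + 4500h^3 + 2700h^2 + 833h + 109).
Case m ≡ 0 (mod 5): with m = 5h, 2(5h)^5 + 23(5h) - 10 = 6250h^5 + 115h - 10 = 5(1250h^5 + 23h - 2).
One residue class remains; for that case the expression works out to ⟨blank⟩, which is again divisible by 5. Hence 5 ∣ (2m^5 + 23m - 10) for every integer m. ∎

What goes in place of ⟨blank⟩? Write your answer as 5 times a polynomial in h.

Only m ≡ 2 (mod 5) is unaccounted for. Put m = 5h+2:
2(5h+2)^5 + 23(5h+2) - 10 expands to 6250h^5 + 12500h^4 + 10000h^3 + 4000h^2 + 915h + 100,
and factoring out 5 leaves 5(1250h^5 + 2500h^4 + 2000h^3 + 800h^2 + 183h + 20).

5(1250h^5 + 2500h^4 + 2000h^3 + 800h^2 + 183h + 20)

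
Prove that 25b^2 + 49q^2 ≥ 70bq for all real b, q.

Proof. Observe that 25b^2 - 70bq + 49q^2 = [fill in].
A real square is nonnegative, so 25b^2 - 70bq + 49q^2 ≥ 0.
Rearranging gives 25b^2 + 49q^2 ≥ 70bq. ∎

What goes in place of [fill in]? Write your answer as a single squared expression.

(5b - 7q)^2

The leading and trailing coefficients are 5^2 and 7^2, and 70 = 2·5·7, so the trinomial is (5b - 7q)^2.
Hence 25b^2 - 70bq + 49q^2 ≥ 0.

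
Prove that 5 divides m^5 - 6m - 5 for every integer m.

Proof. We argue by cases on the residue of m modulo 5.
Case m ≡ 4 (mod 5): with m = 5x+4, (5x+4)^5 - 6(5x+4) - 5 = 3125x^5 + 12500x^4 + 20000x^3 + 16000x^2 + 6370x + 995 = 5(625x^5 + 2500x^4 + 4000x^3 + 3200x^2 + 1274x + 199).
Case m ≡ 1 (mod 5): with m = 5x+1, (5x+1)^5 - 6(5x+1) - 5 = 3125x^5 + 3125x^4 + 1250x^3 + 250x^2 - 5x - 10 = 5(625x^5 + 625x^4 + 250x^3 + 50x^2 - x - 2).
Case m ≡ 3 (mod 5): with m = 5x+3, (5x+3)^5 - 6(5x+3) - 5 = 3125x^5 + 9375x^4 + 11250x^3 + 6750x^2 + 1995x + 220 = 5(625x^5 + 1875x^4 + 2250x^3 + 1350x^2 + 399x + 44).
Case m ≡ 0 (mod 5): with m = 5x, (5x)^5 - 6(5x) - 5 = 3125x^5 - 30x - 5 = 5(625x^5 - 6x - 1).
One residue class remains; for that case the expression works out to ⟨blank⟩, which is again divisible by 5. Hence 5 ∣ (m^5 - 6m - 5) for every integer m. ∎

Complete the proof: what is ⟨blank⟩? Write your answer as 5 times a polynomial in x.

5(625x^5 + 1250x^4 + 1000x^3 + 400x^2 + 74x + 3)

The residues treated are {4, 1, 3, 0}, so the missing case is m ≡ 2 (mod 5); write m = 5x+2.
Then (5x+2)^5 - 6(5x+2) - 5 = 3125x^5 + 6250x^4 + 5000x^3 + 2000x^2 + 370x + 15 = 5(625x^5 + 1250x^4 + 1000x^3 + 400x^2 + 74x + 3).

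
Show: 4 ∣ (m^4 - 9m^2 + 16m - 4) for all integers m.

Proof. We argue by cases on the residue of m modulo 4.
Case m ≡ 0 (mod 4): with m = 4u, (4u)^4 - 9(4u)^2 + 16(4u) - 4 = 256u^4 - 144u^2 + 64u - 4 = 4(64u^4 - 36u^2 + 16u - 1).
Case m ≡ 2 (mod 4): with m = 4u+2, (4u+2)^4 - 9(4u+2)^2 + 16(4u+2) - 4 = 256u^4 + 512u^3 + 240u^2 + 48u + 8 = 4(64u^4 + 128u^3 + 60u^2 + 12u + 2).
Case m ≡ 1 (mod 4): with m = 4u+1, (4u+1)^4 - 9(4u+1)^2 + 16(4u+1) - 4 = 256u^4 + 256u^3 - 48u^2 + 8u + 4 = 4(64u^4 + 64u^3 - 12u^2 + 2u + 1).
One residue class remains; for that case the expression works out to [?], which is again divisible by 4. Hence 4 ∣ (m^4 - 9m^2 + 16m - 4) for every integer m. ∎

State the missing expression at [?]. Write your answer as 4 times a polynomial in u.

4(64u^4 + 192u^3 + 180u^2 + 70u + 11)

The residues treated are {0, 2, 1}, so the missing case is m ≡ 3 (mod 4); write m = 4u+3.
Then (4u+3)^4 - 9(4u+3)^2 + 16(4u+3) - 4 = 256u^4 + 768u^3 + 720u^2 + 280u + 44 = 4(64u^4 + 192u^3 + 180u^2 + 70u + 11).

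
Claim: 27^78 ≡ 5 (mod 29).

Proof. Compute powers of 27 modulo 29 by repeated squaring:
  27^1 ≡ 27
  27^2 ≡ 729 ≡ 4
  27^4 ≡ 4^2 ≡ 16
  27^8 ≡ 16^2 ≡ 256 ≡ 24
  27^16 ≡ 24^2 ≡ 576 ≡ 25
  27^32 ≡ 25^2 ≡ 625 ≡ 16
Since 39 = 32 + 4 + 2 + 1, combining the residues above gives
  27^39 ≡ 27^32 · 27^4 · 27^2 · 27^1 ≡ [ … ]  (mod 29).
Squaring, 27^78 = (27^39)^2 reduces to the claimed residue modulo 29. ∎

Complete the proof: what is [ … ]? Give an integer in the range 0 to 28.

27^32 · 27^4 · 27^2 · 27^1 ≡ 16 · 16 · 4 · 27 = 27648.
27648 mod 29 = 11, so 27^39 ≡ 11 (mod 29).

11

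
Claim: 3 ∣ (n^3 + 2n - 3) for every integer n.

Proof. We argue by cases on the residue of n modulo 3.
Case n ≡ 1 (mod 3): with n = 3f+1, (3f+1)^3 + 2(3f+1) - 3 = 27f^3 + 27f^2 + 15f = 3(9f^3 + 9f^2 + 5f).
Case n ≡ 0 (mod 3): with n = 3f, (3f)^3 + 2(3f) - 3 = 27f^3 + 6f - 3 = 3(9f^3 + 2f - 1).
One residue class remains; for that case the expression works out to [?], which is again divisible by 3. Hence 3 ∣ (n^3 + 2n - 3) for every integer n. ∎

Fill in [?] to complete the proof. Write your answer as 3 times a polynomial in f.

3(9f^3 + 18f^2 + 14f + 3)

The residues treated are {1, 0}, so the missing case is n ≡ 2 (mod 3); write n = 3f+2.
Then (3f+2)^3 + 2(3f+2) - 3 = 27f^3 + 54f^2 + 42f + 9 = 3(9f^3 + 18f^2 + 14f + 3).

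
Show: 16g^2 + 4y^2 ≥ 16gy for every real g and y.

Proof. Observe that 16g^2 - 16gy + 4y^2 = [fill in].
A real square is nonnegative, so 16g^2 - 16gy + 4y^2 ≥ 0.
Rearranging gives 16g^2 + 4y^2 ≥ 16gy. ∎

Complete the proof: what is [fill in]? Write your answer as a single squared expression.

(4g - 2y)^2

16g^2 - 16gy + 4y^2 is a perfect-square trinomial: the outer terms are (4g)^2 and (2y)^2, and the cross term is -2·4g·2y.
So 16g^2 - 16gy + 4y^2 = (4g - 2y)^2 ≥ 0.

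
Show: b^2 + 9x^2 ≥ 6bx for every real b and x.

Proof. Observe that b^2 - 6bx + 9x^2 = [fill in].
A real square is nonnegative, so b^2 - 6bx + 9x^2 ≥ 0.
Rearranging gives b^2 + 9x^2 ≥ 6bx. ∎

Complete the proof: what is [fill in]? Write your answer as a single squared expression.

(b - 3x)^2

b^2 - 6bx + 9x^2 is a perfect-square trinomial: the outer terms are (b)^2 and (3x)^2, and the cross term is -2·b·3x.
So b^2 - 6bx + 9x^2 = (b - 3x)^2 ≥ 0.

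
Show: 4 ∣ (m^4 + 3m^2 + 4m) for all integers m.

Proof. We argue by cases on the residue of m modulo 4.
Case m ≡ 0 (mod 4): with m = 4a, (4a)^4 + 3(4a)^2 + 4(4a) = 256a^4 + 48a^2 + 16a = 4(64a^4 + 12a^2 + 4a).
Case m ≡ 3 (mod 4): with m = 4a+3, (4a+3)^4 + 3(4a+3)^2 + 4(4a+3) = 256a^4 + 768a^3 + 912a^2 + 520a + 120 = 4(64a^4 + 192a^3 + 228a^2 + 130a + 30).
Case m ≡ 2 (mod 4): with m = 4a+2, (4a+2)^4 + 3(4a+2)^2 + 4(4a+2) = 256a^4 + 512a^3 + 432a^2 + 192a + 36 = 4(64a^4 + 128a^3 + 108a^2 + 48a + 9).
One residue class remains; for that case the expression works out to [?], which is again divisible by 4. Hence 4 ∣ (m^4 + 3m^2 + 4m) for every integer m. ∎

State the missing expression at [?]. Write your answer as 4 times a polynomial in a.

4(64a^4 + 64a^3 + 36a^2 + 14a + 2)

The residues treated are {0, 3, 2}, so the missing case is m ≡ 1 (mod 4); write m = 4a+1.
Then (4a+1)^4 + 3(4a+1)^2 + 4(4a+1) = 256a^4 + 256a^3 + 144a^2 + 56a + 8 = 4(64a^4 + 64a^3 + 36a^2 + 14a + 2).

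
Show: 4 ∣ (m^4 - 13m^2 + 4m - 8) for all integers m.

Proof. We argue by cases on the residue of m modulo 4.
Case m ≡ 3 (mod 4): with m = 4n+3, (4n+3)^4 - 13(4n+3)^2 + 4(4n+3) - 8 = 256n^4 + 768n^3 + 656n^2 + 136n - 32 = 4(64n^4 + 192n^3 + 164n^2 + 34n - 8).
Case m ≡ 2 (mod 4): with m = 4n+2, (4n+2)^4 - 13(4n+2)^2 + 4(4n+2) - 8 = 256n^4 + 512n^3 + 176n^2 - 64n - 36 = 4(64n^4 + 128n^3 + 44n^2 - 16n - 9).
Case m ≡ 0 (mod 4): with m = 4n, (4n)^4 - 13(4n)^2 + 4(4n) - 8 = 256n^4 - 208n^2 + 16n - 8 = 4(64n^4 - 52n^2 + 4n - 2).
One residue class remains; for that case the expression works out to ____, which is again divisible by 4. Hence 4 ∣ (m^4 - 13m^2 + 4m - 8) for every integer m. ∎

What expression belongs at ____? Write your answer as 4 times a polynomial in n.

4(64n^4 + 64n^3 - 28n^2 - 18n - 4)

Only m ≡ 1 (mod 4) is unaccounted for. Put m = 4n+1:
(4n+1)^4 - 13(4n+1)^2 + 4(4n+1) - 8 expands to 256n^4 + 256n^3 - 112n^2 - 72n - 16,
and factoring out 4 leaves 4(64n^4 + 64n^3 - 28n^2 - 18n - 4).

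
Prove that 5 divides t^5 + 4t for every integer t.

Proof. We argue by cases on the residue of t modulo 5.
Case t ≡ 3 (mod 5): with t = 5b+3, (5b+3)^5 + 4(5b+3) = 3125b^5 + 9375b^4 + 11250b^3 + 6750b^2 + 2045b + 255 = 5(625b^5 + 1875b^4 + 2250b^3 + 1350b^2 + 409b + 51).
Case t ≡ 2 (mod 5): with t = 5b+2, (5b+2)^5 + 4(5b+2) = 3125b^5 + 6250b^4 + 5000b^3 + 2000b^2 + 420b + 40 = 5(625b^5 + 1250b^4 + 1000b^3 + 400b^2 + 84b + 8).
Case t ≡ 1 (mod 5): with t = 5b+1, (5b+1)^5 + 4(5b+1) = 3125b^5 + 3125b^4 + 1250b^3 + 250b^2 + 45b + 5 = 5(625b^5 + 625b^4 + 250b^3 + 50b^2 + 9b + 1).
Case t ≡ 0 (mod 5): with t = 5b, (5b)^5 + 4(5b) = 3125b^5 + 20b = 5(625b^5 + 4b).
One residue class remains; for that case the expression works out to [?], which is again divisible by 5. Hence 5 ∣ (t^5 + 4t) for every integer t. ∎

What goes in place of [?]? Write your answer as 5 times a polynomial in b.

The residues treated are {3, 2, 1, 0}, so the missing case is t ≡ 4 (mod 5); write t = 5b+4.
Then (5b+4)^5 + 4(5b+4) = 3125b^5 + 12500b^4 + 20000b^3 + 16000b^2 + 6420b + 1040 = 5(625b^5 + 2500b^4 + 4000b^3 + 3200b^2 + 1284b + 208).

5(625b^5 + 2500b^4 + 4000b^3 + 3200b^2 + 1284b + 208)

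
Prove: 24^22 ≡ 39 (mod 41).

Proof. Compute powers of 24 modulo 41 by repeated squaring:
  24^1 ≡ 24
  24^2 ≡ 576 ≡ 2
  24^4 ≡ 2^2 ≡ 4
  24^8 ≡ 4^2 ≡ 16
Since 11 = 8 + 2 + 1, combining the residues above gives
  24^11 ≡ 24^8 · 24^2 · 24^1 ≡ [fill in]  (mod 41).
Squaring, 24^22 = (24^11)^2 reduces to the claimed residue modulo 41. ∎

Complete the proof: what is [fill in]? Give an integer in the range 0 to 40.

30

24^8 · 24^2 · 24^1 ≡ 16 · 2 · 24 = 768.
768 mod 41 = 30, so 24^11 ≡ 30 (mod 41).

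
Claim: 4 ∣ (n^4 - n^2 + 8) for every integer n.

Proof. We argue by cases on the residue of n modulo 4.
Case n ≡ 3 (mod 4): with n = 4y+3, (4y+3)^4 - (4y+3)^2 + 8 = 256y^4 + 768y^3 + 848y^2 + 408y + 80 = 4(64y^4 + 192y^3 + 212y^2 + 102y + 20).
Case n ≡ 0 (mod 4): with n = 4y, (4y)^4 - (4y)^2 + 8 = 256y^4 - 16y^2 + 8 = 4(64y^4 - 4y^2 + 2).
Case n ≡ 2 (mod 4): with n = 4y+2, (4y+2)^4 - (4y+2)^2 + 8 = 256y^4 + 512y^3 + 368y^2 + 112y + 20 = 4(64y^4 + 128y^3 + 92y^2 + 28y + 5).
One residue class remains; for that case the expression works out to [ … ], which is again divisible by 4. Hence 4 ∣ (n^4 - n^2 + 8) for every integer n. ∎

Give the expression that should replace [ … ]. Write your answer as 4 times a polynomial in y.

4(64y^4 + 64y^3 + 20y^2 + 2y + 2)

Only n ≡ 1 (mod 4) is unaccounted for. Put n = 4y+1:
(4y+1)^4 - (4y+1)^2 + 8 expands to 256y^4 + 256y^3 + 80y^2 + 8y + 8,
and factoring out 4 leaves 4(64y^4 + 64y^3 + 20y^2 + 2y + 2).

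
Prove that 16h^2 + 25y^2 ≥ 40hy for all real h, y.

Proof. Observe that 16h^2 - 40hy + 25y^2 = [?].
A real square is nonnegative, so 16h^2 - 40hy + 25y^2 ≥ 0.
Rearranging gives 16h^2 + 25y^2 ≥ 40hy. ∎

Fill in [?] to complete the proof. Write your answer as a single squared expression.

The leading and trailing coefficients are 4^2 and 5^2, and 40 = 2·4·5, so the trinomial is (4h - 5y)^2.
Hence 16h^2 - 40hy + 25y^2 ≥ 0.

(4h - 5y)^2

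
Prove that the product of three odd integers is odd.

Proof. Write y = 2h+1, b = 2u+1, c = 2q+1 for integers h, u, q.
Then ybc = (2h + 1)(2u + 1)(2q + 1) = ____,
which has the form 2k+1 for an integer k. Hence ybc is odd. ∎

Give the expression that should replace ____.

2(4hqu + 2hq + 2hu + h + 2qu + q + u) + 1

Expanding: (2h + 1)(2u + 1)(2q + 1) = 8hqu + 4hq + 4hu + 2h + 4qu + 2q + 2u + 1.
Every term except the constant is even, so this is 2(4hqu + 2hq + 2hu + h + 2qu + q + u) + 1,
and 4hqu + 2hq + 2hu + h + 2qu + q + u ∈ ℤ gives the required form.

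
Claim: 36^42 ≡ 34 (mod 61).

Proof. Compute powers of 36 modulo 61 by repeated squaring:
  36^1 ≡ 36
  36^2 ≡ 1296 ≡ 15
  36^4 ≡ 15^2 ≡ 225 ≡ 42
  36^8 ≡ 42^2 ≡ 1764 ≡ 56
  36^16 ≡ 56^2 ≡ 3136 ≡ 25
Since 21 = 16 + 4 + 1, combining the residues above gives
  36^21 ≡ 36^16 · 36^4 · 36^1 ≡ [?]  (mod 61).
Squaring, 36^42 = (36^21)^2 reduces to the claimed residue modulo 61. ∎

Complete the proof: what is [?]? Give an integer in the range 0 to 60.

36^16 · 36^4 · 36^1 ≡ 25 · 42 · 36 = 37800.
37800 mod 61 = 41, so 36^21 ≡ 41 (mod 61).

41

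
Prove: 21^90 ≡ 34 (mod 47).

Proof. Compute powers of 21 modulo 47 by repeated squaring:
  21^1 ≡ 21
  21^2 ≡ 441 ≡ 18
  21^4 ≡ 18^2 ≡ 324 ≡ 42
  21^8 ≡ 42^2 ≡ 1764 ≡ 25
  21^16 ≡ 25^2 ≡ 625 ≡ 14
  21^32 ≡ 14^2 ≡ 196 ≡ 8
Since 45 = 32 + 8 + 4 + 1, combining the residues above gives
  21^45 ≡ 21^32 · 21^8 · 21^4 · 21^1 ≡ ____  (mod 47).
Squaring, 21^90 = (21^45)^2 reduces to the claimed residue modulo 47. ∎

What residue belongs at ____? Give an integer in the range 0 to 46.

21^32 · 21^8 · 21^4 · 21^1 ≡ 8 · 25 · 42 · 21 = 176400.
176400 mod 47 = 9, so 21^45 ≡ 9 (mod 47).

9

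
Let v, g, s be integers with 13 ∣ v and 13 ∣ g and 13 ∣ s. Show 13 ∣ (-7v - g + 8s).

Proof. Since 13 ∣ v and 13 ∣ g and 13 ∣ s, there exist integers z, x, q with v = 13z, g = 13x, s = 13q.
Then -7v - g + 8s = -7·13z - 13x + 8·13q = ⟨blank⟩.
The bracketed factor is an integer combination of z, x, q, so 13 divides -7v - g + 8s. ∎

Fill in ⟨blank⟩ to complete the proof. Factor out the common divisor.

Each term has a factor of 13: -7·13z - 13x + 8·13q = 13·(8q - x - 7z).
Since 8q - x - 7z is an integer, 13 ∣ (-7v - g + 8s).

13(8q - x - 7z)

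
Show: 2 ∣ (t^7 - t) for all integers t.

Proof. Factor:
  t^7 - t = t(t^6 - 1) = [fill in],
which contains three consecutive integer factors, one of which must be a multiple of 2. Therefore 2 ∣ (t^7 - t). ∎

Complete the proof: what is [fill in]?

(t - 1)t(t + 1)(t^4 + t^2 + 1)

t^6 - 1 = (t^2 - 1)(t^4 + t^2 + 1), and t^2 - 1 = (t-1)(t+1).
So t(t^6 - 1) = (t - 1)t(t + 1)(t^4 + t^2 + 1).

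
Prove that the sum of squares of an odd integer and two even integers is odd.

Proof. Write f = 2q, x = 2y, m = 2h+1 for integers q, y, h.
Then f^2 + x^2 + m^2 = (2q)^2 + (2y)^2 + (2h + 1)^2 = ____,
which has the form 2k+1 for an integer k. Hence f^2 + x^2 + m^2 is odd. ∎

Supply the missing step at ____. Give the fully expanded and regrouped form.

Expanding: (2q)^2 + (2y)^2 + (2h + 1)^2 = 4h^2 + 4h + 4q^2 + 4y^2 + 1.
Every term except the constant is even, so this is 2(2h^2 + 2h + 2q^2 + 2y^2) + 1,
and 2h^2 + 2h + 2q^2 + 2y^2 ∈ ℤ gives the required form.

2(2h^2 + 2h + 2q^2 + 2y^2) + 1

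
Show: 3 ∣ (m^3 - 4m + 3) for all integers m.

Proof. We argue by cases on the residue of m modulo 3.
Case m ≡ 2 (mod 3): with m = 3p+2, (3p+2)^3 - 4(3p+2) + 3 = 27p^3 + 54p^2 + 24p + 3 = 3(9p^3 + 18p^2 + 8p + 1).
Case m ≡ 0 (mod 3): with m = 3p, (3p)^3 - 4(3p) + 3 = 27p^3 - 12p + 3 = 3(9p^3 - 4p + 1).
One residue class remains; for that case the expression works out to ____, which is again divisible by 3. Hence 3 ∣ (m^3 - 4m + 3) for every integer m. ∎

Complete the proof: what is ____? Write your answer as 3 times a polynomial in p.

3(9p^3 + 9p^2 - p)

Only m ≡ 1 (mod 3) is unaccounted for. Put m = 3p+1:
(3p+1)^3 - 4(3p+1) + 3 expands to 27p^3 + 27p^2 - 3p,
and factoring out 3 leaves 3(9p^3 + 9p^2 - p).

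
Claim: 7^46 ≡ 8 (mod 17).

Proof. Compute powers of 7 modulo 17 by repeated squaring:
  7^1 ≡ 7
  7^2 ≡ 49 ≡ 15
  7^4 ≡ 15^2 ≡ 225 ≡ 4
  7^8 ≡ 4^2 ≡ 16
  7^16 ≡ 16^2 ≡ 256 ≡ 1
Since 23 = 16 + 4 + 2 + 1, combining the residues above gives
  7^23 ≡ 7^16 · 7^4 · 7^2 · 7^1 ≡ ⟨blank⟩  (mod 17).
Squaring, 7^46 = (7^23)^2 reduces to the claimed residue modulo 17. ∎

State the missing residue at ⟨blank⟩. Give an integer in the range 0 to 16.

12

Multiply the listed residues: 1 · 4 · 15 · 7 = 4 → 60 → 420.
Reducing modulo 17: 420 = 24·17 + 12, so 7^23 ≡ 12.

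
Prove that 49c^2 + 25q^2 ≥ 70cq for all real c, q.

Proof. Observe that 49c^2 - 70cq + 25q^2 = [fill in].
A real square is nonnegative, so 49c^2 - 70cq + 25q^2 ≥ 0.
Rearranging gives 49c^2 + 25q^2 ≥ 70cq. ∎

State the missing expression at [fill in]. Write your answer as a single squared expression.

49c^2 - 70cq + 25q^2 is a perfect-square trinomial: the outer terms are (7c)^2 and (5q)^2, and the cross term is -2·7c·5q.
So 49c^2 - 70cq + 25q^2 = (7c - 5q)^2 ≥ 0.

(7c - 5q)^2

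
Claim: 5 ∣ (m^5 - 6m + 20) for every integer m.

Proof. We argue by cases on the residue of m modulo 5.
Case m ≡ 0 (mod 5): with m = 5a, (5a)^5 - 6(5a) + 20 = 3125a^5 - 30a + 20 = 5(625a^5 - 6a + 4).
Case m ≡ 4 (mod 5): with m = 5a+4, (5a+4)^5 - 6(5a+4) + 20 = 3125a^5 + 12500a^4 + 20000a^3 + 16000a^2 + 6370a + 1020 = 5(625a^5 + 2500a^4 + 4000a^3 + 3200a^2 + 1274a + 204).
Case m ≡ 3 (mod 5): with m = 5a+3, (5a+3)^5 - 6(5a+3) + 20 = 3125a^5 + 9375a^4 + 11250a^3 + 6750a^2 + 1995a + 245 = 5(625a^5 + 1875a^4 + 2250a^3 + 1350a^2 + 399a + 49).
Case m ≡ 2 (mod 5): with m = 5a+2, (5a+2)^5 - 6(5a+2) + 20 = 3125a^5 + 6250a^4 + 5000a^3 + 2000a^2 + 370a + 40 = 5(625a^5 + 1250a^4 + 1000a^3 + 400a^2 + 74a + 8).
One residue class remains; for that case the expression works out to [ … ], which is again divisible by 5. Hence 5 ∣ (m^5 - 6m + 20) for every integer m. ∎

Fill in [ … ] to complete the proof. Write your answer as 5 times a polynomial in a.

5(625a^5 + 625a^4 + 250a^3 + 50a^2 - a + 3)

The residues treated are {0, 4, 3, 2}, so the missing case is m ≡ 1 (mod 5); write m = 5a+1.
Then (5a+1)^5 - 6(5a+1) + 20 = 3125a^5 + 3125a^4 + 1250a^3 + 250a^2 - 5a + 15 = 5(625a^5 + 625a^4 + 250a^3 + 50a^2 - a + 3).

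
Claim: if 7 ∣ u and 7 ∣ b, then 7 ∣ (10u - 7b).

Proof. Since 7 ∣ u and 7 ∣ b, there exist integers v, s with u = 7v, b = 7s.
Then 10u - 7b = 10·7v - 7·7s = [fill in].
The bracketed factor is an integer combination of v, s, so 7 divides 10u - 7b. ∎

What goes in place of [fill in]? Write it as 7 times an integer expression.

7(-7s + 10v)

Pull the common 7 out of every term: 10·7v - 7·7s = 7(-7s + 10v).
-7s + 10v is an integer, which exhibits the divisibility.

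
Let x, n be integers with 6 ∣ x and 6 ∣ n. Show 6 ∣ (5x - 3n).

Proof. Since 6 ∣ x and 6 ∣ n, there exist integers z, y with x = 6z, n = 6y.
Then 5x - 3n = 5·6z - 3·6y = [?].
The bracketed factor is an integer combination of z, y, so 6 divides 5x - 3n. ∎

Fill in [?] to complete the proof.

Each term has a factor of 6: 5·6z - 3·6y = 6·(-3y + 5z).
Since -3y + 5z is an integer, 6 ∣ (5x - 3n).

6(-3y + 5z)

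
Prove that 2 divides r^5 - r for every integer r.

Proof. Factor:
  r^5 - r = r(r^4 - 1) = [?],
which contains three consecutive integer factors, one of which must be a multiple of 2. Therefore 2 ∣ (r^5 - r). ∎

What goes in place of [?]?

(r - 1)r(r + 1)(r^2 + 1)

r^4 - 1 = (r^2 - 1)(r^2 + 1), and r^2 - 1 = (r-1)(r+1).
So r(r^4 - 1) = (r - 1)r(r + 1)(r^2 + 1).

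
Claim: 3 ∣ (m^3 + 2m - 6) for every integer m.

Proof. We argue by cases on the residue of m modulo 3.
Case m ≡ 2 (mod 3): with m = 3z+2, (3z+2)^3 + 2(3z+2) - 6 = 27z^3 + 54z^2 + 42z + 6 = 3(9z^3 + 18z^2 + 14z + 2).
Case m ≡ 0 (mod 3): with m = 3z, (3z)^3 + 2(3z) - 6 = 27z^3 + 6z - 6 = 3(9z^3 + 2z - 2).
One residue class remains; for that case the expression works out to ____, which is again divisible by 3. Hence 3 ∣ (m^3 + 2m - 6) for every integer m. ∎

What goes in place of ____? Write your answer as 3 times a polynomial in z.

3(9z^3 + 9z^2 + 5z - 1)

Only m ≡ 1 (mod 3) is unaccounted for. Put m = 3z+1:
(3z+1)^3 + 2(3z+1) - 6 expands to 27z^3 + 27z^2 + 15z - 3,
and factoring out 3 leaves 3(9z^3 + 9z^2 + 5z - 1).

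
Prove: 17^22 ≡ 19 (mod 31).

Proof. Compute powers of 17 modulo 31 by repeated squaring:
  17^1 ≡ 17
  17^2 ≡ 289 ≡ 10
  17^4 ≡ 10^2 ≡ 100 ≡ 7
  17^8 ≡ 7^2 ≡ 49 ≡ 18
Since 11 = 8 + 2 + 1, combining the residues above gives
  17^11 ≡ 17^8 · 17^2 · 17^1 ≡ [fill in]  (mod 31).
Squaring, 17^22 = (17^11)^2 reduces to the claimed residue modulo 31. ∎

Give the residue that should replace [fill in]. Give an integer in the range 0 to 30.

22

Multiply the listed residues: 18 · 10 · 17 = 180 → 3060.
Reducing modulo 31: 3060 = 98·31 + 22, so 17^11 ≡ 22.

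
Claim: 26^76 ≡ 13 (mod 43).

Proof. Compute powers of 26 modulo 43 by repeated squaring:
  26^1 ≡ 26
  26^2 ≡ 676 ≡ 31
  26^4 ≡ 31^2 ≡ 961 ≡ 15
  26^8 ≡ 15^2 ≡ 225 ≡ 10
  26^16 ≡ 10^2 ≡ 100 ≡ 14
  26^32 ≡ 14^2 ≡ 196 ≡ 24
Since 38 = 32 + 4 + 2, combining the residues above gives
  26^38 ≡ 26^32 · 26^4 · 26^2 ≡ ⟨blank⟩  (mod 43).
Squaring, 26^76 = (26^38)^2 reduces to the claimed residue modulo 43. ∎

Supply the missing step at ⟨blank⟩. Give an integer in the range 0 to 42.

23

26^32 · 26^4 · 26^2 ≡ 24 · 15 · 31 = 11160.
11160 mod 43 = 23, so 26^38 ≡ 23 (mod 43).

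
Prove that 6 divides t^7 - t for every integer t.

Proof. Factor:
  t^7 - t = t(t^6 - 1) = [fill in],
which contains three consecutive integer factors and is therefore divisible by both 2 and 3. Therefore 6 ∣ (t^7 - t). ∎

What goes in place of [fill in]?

t^6 - 1 = (t^2 - 1)(t^4 + t^2 + 1), and t^2 - 1 = (t-1)(t+1).
So t(t^6 - 1) = (t - 1)t(t + 1)(t^4 + t^2 + 1).

(t - 1)t(t + 1)(t^4 + t^2 + 1)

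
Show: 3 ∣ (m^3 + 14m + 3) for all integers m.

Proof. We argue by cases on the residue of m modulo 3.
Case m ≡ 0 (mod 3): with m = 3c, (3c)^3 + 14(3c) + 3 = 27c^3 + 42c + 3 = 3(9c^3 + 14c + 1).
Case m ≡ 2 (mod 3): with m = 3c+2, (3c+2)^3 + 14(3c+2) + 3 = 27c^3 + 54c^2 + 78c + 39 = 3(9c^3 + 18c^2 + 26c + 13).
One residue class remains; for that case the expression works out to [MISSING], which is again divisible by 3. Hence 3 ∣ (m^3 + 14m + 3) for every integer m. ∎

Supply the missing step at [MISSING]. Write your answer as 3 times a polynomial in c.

3(9c^3 + 9c^2 + 17c + 6)

Only m ≡ 1 (mod 3) is unaccounted for. Put m = 3c+1:
(3c+1)^3 + 14(3c+1) + 3 expands to 27c^3 + 27c^2 + 51c + 18,
and factoring out 3 leaves 3(9c^3 + 9c^2 + 17c + 6).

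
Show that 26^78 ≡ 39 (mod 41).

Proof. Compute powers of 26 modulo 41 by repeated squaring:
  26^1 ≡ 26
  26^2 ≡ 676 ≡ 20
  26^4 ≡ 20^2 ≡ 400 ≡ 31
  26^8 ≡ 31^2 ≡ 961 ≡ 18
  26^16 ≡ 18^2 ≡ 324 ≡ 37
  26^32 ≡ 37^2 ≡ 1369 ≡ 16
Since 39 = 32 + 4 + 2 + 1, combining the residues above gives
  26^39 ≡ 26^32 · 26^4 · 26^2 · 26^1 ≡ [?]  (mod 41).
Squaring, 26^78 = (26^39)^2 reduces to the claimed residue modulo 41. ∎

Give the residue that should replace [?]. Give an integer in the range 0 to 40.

30

26^32 · 26^4 · 26^2 · 26^1 ≡ 16 · 31 · 20 · 26 = 257920.
257920 mod 41 = 30, so 26^39 ≡ 30 (mod 41).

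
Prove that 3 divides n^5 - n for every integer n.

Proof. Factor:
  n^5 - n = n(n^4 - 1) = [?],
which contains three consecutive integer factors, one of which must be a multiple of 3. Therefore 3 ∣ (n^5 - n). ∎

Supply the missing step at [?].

(n - 1)n(n + 1)(n^2 + 1)

n^4 - 1 = (n^2 - 1)(n^2 + 1), and n^2 - 1 = (n-1)(n+1).
So n(n^4 - 1) = (n - 1)n(n + 1)(n^2 + 1).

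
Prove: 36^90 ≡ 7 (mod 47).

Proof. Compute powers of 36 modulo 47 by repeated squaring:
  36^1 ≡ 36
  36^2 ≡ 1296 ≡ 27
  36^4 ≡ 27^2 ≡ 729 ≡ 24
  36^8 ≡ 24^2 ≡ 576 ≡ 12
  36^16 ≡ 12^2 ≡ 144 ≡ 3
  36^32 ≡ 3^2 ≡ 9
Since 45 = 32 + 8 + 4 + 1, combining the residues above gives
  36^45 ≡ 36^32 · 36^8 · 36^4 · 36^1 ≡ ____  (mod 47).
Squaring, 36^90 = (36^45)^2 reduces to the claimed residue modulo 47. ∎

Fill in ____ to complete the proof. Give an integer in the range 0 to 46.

17

Multiply the listed residues: 9 · 12 · 24 · 36 = 108 → 2592 → 93312.
Reducing modulo 47: 93312 = 1985·47 + 17, so 36^45 ≡ 17.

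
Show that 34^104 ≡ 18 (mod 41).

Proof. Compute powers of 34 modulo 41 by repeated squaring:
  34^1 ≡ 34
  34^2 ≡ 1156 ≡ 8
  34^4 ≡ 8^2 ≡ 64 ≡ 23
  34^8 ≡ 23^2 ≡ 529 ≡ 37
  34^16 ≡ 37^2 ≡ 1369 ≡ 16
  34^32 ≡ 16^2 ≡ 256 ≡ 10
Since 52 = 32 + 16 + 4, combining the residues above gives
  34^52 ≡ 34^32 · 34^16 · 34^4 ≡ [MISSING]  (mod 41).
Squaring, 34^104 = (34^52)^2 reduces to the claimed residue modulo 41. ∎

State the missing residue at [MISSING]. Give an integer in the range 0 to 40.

34^32 · 34^16 · 34^4 ≡ 10 · 16 · 23 = 3680.
3680 mod 41 = 31, so 34^52 ≡ 31 (mod 41).

31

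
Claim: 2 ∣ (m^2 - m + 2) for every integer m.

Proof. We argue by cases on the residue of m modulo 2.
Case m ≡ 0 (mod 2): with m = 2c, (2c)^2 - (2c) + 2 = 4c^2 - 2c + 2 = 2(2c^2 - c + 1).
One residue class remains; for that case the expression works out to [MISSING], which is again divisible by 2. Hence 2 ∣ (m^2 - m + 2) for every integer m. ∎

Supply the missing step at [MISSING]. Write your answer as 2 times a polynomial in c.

Only m ≡ 1 (mod 2) is unaccounted for. Put m = 2c+1:
(2c+1)^2 - (2c+1) + 2 expands to 4c^2 + 2c + 2,
and factoring out 2 leaves 2(2c^2 + c + 1).

2(2c^2 + c + 1)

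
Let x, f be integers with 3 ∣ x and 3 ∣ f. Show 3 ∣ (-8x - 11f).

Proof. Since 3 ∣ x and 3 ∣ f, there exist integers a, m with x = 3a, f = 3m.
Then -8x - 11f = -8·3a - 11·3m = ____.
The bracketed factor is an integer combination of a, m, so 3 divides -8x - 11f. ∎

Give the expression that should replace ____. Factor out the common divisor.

Pull the common 3 out of every term: -8·3a - 11·3m = 3(-8a - 11m).
-8a - 11m is an integer, which exhibits the divisibility.

3(-8a - 11m)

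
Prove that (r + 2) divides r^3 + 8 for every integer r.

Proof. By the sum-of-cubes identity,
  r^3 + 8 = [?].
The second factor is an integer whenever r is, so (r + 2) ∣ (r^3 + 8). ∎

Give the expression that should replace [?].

(r + 2)(r^2 - 2r + 4)

a^3 + b^3 = (a + b)(a^2 - ab + b^2). With a = r, b = 2:
r^3 + 8 = (r + 2)(r^2 - 2r + 4).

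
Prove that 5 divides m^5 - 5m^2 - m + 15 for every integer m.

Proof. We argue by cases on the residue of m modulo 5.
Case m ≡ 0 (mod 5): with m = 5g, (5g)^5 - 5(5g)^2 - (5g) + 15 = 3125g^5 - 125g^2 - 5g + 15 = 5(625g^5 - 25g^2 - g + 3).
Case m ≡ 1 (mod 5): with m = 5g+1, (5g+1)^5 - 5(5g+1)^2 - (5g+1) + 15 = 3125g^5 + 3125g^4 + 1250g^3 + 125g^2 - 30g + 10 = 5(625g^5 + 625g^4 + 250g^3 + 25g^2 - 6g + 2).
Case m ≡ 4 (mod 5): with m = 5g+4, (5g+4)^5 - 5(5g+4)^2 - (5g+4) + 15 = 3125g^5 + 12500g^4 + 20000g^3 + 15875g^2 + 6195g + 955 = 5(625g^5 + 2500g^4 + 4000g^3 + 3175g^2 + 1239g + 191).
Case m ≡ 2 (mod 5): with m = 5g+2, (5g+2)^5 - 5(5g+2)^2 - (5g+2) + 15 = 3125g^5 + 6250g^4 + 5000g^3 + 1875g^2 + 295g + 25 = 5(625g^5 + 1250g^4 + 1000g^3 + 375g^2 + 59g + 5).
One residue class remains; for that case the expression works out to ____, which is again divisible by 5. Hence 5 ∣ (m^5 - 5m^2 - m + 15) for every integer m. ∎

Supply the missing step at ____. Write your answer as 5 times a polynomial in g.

The residues treated are {0, 1, 4, 2}, so the missing case is m ≡ 3 (mod 5); write m = 5g+3.
Then (5g+3)^5 - 5(5g+3)^2 - (5g+3) + 15 = 3125g^5 + 9375g^4 + 11250g^3 + 6625g^2 + 1870g + 210 = 5(625g^5 + 1875g^4 + 2250g^3 + 1325g^2 + 374g + 42).

5(625g^5 + 1875g^4 + 2250g^3 + 1325g^2 + 374g + 42)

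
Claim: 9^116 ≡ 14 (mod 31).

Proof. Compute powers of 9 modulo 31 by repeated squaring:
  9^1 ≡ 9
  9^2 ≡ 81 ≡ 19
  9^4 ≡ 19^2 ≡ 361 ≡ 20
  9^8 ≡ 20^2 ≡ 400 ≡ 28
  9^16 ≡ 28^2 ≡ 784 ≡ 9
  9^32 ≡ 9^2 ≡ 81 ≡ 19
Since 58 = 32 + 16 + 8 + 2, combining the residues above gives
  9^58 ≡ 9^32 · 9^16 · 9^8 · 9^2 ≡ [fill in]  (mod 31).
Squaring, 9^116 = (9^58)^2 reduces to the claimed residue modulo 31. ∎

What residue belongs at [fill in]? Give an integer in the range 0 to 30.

18

Multiply the listed residues: 19 · 9 · 28 · 19 = 171 → 4788 → 90972.
Reducing modulo 31: 90972 = 2934·31 + 18, so 9^58 ≡ 18.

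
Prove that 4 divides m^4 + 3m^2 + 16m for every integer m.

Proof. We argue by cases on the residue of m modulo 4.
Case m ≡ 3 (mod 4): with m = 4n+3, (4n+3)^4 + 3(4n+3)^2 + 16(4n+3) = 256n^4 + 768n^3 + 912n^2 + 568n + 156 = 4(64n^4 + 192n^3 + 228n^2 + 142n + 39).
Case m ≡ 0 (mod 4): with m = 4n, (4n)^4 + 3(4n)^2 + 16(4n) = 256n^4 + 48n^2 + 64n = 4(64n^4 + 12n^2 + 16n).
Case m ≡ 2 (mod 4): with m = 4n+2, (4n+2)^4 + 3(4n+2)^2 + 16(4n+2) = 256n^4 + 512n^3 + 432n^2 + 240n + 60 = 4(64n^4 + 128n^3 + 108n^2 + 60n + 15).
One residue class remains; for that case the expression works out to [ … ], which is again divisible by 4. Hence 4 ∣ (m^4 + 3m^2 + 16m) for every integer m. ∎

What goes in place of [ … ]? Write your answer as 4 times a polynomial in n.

4(64n^4 + 64n^3 + 36n^2 + 26n + 5)

Only m ≡ 1 (mod 4) is unaccounted for. Put m = 4n+1:
(4n+1)^4 + 3(4n+1)^2 + 16(4n+1) expands to 256n^4 + 256n^3 + 144n^2 + 104n + 20,
and factoring out 4 leaves 4(64n^4 + 64n^3 + 36n^2 + 26n + 5).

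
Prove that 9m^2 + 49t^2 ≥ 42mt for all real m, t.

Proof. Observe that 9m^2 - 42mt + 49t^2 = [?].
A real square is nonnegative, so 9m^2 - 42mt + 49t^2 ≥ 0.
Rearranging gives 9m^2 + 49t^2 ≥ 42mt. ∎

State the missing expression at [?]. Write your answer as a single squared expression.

(3m - 7t)^2

9m^2 - 42mt + 49t^2 is a perfect-square trinomial: the outer terms are (3m)^2 and (7t)^2, and the cross term is -2·3m·7t.
So 9m^2 - 42mt + 49t^2 = (3m - 7t)^2 ≥ 0.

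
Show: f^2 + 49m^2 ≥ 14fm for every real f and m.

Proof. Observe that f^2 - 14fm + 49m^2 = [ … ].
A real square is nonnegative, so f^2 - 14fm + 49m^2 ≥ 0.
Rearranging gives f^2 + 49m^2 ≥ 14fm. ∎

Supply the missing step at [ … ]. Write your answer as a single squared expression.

The leading and trailing coefficients are 1^2 and 7^2, and 14 = 2·1·7, so the trinomial is (f - 7m)^2.
Hence f^2 - 14fm + 49m^2 ≥ 0.

(f - 7m)^2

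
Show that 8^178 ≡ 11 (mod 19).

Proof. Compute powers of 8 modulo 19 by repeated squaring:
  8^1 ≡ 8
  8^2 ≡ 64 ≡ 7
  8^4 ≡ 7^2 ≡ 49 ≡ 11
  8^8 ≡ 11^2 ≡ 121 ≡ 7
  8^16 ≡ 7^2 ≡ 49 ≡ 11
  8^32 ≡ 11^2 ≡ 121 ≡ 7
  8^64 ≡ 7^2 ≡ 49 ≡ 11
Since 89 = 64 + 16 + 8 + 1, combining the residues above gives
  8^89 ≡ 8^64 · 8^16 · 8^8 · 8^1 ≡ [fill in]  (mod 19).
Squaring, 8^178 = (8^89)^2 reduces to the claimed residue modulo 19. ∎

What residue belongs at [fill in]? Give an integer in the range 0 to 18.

Multiply the listed residues: 11 · 11 · 7 · 8 = 121 → 847 → 6776.
Reducing modulo 19: 6776 = 356·19 + 12, so 8^89 ≡ 12.

12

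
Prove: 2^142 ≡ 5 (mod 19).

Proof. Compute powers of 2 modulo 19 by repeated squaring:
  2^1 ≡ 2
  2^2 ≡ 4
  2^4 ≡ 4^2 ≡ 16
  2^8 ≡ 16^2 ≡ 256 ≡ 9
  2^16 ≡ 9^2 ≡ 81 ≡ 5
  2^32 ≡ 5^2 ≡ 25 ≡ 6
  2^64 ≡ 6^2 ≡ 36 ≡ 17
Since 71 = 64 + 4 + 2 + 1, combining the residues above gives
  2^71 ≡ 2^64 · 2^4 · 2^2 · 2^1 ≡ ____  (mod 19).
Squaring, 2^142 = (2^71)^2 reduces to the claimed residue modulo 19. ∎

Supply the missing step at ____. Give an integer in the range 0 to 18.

Multiply the listed residues: 17 · 16 · 4 · 2 = 272 → 1088 → 2176.
Reducing modulo 19: 2176 = 114·19 + 10, so 2^71 ≡ 10.

10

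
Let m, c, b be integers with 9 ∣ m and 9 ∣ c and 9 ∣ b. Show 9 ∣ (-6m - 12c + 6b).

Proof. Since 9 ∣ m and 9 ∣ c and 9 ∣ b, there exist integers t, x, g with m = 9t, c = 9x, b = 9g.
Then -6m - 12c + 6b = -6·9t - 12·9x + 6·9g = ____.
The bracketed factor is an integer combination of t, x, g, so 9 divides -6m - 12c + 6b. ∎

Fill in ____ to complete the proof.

Pull the common 9 out of every term: -6·9t - 12·9x + 6·9g = 9(6g - 6t - 12x).
6g - 6t - 12x is an integer, which exhibits the divisibility.

9(6g - 6t - 12x)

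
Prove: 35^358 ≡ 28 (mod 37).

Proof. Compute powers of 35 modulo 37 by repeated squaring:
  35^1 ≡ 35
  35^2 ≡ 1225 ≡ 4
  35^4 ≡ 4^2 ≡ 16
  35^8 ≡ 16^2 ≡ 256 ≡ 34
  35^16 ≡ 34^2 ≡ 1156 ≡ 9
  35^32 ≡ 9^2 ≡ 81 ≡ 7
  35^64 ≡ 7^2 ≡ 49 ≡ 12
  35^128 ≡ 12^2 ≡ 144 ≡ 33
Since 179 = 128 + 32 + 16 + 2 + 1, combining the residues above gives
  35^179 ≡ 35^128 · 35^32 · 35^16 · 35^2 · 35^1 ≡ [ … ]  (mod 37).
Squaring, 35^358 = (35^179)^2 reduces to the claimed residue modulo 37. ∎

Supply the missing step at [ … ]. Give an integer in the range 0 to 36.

35^128 · 35^32 · 35^16 · 35^2 · 35^1 ≡ 33 · 7 · 9 · 4 · 35 = 291060.
291060 mod 37 = 18, so 35^179 ≡ 18 (mod 37).

18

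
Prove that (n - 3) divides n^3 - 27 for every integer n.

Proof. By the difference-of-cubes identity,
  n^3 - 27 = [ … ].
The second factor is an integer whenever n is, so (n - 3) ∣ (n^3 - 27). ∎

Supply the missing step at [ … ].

a^3 - b^3 = (a - b)(a^2 + ab + b^2). With a = n, b = 3:
n^3 - 27 = (n - 3)(n^2 + 3n + 9).

(n - 3)(n^2 + 3n + 9)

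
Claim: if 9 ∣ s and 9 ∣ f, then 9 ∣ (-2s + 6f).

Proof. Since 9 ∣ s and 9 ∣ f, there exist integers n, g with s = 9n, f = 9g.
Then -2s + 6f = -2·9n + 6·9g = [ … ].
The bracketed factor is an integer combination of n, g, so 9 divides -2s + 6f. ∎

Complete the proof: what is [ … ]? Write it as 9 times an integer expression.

Pull the common 9 out of every term: -2·9n + 6·9g = 9(6g - 2n).
6g - 2n is an integer, which exhibits the divisibility.

9(6g - 2n)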